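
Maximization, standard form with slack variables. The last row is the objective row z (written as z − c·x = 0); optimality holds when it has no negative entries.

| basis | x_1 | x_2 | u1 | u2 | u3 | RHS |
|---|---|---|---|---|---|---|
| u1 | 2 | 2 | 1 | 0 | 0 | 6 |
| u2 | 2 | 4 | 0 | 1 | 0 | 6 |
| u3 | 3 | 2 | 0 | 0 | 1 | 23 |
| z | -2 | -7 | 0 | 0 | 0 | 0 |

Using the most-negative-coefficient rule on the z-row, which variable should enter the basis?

Negative z-row entries: x_1: -2, x_2: -7.
The most negative is -7 in column x_2, so x_2 enters.

x_2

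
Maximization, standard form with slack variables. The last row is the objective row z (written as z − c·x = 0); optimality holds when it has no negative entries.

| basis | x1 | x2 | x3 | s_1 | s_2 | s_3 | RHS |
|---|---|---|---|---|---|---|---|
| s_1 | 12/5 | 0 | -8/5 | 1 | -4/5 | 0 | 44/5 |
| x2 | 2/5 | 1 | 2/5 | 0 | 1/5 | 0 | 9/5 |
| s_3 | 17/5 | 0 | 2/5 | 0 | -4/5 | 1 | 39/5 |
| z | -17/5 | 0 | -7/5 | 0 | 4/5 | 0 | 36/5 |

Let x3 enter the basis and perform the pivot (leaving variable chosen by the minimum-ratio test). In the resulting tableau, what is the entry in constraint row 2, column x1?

Ratio test on column x3 — row 1: entry -8/5 ≤ 0; row 2: (9/5)/(2/5) = 9/2; row 3: (39/5)/(2/5) = 39/2. Minimum is 9/2 at row 2 (x2 leaves); pivot element 2/5.
Divide row 2 by 2/5; eliminate column x3 from the other rows.
In the new row 2, the x1 entry is the old entry divided by the pivot: (2/5)/(2/5) = 1.

1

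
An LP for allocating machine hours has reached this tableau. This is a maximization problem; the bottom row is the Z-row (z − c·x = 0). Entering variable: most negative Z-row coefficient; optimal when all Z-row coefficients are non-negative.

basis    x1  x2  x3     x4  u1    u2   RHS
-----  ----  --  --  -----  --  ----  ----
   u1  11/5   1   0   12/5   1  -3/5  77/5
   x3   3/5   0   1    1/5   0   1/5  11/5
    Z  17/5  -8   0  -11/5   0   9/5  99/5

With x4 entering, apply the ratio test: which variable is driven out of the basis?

Column x4 entries and ratios — u1: (77/5)/(12/5) = 77/12; x3: (11/5)/(1/5) = 11.
Smallest ratio is 77/12 in the row of u1, so u1 leaves.

u1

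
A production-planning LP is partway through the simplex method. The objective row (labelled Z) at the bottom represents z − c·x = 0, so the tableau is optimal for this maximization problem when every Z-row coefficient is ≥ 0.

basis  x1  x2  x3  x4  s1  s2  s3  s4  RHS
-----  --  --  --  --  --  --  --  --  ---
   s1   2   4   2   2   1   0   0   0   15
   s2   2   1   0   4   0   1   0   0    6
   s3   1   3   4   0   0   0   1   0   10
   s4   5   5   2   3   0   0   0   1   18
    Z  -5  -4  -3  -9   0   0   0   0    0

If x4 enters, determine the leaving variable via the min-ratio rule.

Column x4 entries and ratios — s1: 15/2 = 15/2; s2: 6/4 = 3/2; s3: 0 ≤ 0, skip; s4: 18/3 = 6.
Smallest ratio is 3/2 in the row of s2, so s2 leaves.

s2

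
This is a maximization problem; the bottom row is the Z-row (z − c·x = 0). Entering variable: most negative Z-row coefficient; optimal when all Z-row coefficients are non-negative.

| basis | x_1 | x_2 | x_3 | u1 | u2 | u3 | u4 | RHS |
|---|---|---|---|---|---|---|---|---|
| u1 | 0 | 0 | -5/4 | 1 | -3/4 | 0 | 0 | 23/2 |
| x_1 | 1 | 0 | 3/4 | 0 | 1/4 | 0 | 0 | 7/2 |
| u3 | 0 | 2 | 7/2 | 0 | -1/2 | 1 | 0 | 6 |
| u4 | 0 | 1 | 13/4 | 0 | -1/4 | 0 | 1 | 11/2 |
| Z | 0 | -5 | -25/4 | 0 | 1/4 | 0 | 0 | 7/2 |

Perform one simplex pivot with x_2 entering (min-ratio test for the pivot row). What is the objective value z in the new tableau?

Ratio test on column x_2 — row 1: entry 0 ≤ 0; row 2: entry 0 ≤ 0; row 3: 6/2 = 3; row 4: (11/2)/1 = 11/2. Minimum is 3 at row 3 (u3 leaves); pivot element 2.
Pivot on row 3; the Z-row RHS becomes 7/2 − (-5)·3 = 37/2.

37/2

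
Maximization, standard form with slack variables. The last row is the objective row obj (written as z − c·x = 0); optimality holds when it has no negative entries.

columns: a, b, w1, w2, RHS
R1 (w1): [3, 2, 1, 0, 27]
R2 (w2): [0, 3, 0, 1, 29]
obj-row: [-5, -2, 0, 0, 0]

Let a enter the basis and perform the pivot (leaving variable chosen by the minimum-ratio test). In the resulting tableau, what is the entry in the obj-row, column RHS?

45

Ratio test on column a — row 1: 27/3 = 9; row 2: entry 0 ≤ 0. Minimum is 9 at row 1 (w1 leaves); pivot element 3.
Divide row 1 by 3; eliminate column a from the other rows.
obj-row update in column RHS: 0 − (-5)·9 = 45.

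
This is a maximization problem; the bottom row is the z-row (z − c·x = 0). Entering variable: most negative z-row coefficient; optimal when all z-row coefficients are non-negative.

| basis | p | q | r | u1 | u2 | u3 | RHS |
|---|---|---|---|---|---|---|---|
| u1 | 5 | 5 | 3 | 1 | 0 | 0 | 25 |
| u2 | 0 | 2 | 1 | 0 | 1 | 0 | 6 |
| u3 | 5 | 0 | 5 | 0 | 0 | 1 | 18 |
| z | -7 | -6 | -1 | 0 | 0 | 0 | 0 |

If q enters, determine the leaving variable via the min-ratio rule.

u2

Column q entries and ratios — u1: 25/5 = 5; u2: 6/2 = 3; u3: 0 ≤ 0, skip.
Smallest ratio is 3 in the row of u2, so u2 leaves.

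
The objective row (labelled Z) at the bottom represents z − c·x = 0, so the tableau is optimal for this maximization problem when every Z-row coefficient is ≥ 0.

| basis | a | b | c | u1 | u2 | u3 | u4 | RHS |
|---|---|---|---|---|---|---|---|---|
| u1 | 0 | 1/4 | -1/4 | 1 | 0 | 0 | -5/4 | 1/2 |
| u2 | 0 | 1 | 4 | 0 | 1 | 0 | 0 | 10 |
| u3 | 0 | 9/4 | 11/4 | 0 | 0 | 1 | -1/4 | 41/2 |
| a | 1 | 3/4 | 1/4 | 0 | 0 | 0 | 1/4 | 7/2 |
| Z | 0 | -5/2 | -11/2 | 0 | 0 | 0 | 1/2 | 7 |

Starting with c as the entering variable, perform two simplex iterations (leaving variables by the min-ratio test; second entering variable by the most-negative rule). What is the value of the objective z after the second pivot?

124/5

Ratio test on column c — row 1: entry -1/4 ≤ 0; row 2: 10/4 = 5/2; row 3: (41/2)/(11/4) = 82/11; row 4: (7/2)/(1/4) = 14. Minimum is 5/2 at row 2 (u2 leaves); pivot element 4.
Pivot on row 2; the Z-row RHS becomes 7 − (-11/2)·(5/2) = 83/4.
Next entering variable (most negative Z-row entry -9/8): b.
Ratio test on column b — row 1: (9/8)/(5/16) = 18/5; row 2: (5/2)/(1/4) = 10; row 3: (109/8)/(25/16) = 218/25; row 4: (23/8)/(11/16) = 46/11. Minimum is 18/5 at row 1 (u1 leaves); pivot element 5/16.
After the second pivot the Z-row RHS is 83/4 − (-9/8)·(18/5) = 124/5.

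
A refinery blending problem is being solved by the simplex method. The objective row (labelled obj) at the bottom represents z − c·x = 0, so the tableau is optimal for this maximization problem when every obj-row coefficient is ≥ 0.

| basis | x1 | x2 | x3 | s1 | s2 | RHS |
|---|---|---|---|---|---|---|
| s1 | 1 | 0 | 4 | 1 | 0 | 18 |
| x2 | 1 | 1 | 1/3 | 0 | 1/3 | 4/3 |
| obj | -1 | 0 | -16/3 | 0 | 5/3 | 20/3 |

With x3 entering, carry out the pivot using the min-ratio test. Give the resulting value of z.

28

Ratio test on column x3 — row 1: 18/4 = 9/2; row 2: (4/3)/(1/3) = 4. Minimum is 4 at row 2 (x2 leaves); pivot element 1/3.
Pivot on row 2; the obj-row RHS becomes 20/3 − (-16/3)·4 = 28.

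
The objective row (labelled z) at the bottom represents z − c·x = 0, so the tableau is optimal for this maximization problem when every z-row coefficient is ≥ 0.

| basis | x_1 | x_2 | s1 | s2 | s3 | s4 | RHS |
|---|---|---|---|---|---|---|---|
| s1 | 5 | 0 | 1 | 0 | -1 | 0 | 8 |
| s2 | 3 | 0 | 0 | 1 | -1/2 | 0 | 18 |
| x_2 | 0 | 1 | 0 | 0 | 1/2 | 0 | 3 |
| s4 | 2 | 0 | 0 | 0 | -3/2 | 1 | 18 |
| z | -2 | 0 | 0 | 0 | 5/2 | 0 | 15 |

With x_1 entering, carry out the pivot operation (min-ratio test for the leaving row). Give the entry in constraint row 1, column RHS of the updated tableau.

Ratio test on column x_1 — row 1: 8/5 = 8/5; row 2: 18/3 = 6; row 3: entry 0 ≤ 0; row 4: 18/2 = 9. Minimum is 8/5 at row 1 (s1 leaves); pivot element 5.
Divide row 1 by 5; eliminate column x_1 from the other rows.
In the new row 1, the RHS entry is the old entry divided by the pivot: 8/5 = 8/5.

8/5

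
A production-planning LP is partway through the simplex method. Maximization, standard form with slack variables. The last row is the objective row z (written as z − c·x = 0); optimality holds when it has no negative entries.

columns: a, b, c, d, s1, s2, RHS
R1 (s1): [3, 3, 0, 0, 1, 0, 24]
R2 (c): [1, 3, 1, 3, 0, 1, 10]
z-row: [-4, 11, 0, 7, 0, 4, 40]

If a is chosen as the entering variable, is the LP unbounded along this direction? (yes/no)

Column a has positive entries in row(s) 1, 2, so the ratio test bounds it — not unbounded.

no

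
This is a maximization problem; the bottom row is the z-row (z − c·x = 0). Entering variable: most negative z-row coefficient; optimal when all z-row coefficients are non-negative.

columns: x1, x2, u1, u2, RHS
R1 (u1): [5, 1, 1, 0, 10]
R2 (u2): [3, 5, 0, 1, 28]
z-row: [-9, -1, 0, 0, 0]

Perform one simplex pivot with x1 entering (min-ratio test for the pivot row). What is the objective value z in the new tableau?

18

Ratio test on column x1 — row 1: 10/5 = 2; row 2: 28/3 = 28/3. Minimum is 2 at row 1 (u1 leaves); pivot element 5.
Pivot on row 1; the z-row RHS becomes 0 − (-9)·2 = 18.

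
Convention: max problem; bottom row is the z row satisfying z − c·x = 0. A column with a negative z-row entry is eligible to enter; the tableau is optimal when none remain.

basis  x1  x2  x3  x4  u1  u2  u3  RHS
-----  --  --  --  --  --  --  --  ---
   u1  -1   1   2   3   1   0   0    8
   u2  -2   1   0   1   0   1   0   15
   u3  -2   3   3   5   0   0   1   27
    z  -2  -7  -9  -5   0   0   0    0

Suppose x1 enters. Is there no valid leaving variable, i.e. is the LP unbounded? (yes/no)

Every constraint-row entry in column x1 is ≤ 0, so increasing x1 is unbounded.

yes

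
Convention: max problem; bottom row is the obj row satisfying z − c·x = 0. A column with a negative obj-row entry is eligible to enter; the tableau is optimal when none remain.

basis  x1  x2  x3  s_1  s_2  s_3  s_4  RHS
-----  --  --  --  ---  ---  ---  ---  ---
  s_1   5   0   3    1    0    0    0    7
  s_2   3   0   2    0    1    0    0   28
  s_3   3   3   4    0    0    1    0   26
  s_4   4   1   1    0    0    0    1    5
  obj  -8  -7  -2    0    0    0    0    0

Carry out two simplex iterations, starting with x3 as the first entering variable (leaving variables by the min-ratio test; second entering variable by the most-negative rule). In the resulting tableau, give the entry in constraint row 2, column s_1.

Ratio test on column x3 — row 1: 7/3 = 7/3; row 2: 28/2 = 14; row 3: 26/4 = 13/2; row 4: 5/1 = 5. Minimum is 7/3 at row 1 (s_1 leaves); pivot element 3.
Divide row 1 by 3; eliminate column x3 from the other rows.
Second iteration: most negative obj-row entry is -7 in column x2, so x2 enters.
Ratio test on column x2 — row 1: entry 0 ≤ 0; row 2: entry 0 ≤ 0; row 3: (50/3)/3 = 50/9; row 4: (8/3)/1 = 8/3. Minimum is 8/3 at row 4 (s_4 leaves); pivot element 1.
Divide row 4 by 1; eliminate column x2 from the other rows.
After both pivots, the entry at constraint row 2, column s_1 is -2/3.

-2/3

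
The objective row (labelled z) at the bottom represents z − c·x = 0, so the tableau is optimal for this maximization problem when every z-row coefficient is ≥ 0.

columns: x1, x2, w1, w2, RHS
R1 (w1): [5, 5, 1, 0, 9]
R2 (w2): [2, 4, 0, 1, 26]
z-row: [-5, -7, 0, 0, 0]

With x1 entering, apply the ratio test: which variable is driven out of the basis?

Column x1 entries and ratios — w1: 9/5 = 9/5; w2: 26/2 = 13.
Smallest ratio is 9/5 in the row of w1, so w1 leaves.

w1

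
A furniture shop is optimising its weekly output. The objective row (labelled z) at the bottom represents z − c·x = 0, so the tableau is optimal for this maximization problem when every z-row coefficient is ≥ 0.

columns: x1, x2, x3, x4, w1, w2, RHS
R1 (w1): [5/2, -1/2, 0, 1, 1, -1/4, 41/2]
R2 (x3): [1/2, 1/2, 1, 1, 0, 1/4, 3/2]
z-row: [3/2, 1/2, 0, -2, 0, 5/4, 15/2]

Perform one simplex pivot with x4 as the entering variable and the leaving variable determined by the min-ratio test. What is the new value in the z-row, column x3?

2

Ratio test on column x4 — row 1: (41/2)/1 = 41/2; row 2: (3/2)/1 = 3/2. Minimum is 3/2 at row 2 (x3 leaves); pivot element 1.
Divide row 2 by 1; eliminate column x4 from the other rows.
z-row update in column x3: 0 − (-2)·1 = 2.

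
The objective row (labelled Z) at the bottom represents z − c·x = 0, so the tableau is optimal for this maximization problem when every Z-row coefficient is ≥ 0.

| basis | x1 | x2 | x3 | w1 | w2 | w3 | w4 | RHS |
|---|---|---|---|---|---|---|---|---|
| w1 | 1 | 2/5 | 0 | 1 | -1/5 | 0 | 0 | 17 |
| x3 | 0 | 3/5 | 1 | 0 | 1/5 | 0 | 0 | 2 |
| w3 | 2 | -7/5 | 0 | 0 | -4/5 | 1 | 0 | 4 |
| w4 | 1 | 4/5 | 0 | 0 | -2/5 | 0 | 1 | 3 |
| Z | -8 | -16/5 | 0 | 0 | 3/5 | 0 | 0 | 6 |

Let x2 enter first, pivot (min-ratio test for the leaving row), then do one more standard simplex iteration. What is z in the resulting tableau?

58/3

Ratio test on column x2 — row 1: 17/(2/5) = 85/2; row 2: 2/(3/5) = 10/3; row 3: entry -7/5 ≤ 0; row 4: 3/(4/5) = 15/4. Minimum is 10/3 at row 2 (x3 leaves); pivot element 3/5.
Pivot on row 2; the Z-row RHS becomes 6 − (-16/5)·(10/3) = 50/3.
Next entering variable (most negative Z-row entry -8): x1.
Ratio test on column x1 — row 1: (47/3)/1 = 47/3; row 2: entry 0 ≤ 0; row 3: (26/3)/2 = 13/3; row 4: (1/3)/1 = 1/3. Minimum is 1/3 at row 4 (w4 leaves); pivot element 1.
After the second pivot the Z-row RHS is 50/3 − (-8)·(1/3) = 58/3.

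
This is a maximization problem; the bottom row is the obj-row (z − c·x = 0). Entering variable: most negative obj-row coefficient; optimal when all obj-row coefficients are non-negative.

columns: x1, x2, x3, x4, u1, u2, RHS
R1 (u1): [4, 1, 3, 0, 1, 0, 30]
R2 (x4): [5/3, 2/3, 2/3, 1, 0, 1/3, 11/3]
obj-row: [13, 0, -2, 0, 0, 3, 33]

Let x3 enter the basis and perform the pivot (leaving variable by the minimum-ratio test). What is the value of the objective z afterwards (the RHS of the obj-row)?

Ratio test on column x3 — row 1: 30/3 = 10; row 2: (11/3)/(2/3) = 11/2. Minimum is 11/2 at row 2 (x4 leaves); pivot element 2/3.
Pivot on row 2; the obj-row RHS becomes 33 − (-2)·(11/2) = 44.

44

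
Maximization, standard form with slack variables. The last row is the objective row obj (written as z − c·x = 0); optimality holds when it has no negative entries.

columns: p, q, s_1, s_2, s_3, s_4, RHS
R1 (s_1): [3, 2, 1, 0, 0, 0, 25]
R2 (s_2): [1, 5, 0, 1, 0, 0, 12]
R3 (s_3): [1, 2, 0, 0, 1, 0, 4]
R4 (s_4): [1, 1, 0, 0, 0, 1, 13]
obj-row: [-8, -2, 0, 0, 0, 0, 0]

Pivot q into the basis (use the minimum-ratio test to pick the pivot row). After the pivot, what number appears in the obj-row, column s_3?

1

Ratio test on column q — row 1: 25/2 = 25/2; row 2: 12/5 = 12/5; row 3: 4/2 = 2; row 4: 13/1 = 13. Minimum is 2 at row 3 (s_3 leaves); pivot element 2.
Divide row 3 by 2; eliminate column q from the other rows.
obj-row update in column s_3: 0 − (-2)·(1/2) = 1.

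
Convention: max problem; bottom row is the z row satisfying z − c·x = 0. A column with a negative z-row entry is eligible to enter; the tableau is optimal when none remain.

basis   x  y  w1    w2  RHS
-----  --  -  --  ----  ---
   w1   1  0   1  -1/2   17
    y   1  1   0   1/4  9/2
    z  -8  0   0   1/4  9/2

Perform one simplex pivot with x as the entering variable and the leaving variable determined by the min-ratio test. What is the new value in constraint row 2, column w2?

Ratio test on column x — row 1: 17/1 = 17; row 2: (9/2)/1 = 9/2. Minimum is 9/2 at row 2 (y leaves); pivot element 1.
Divide row 2 by 1; eliminate column x from the other rows.
In the new row 2, the w2 entry is the old entry divided by the pivot: (1/4)/1 = 1/4.

1/4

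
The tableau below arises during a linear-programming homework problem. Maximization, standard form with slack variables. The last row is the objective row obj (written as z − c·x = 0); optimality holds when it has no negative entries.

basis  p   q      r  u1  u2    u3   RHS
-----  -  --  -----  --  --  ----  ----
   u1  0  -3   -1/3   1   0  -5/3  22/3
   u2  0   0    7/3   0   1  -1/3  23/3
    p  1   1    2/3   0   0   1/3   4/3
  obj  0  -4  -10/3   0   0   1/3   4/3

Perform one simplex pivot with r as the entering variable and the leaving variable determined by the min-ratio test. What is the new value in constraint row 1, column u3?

-3/2

Ratio test on column r — row 1: entry -1/3 ≤ 0; row 2: (23/3)/(7/3) = 23/7; row 3: (4/3)/(2/3) = 2. Minimum is 2 at row 3 (p leaves); pivot element 2/3.
Divide row 3 by 2/3; eliminate column r from the other rows.
Row 1 update in column u3: -5/3 − (-1/3)·(1/2) = -3/2.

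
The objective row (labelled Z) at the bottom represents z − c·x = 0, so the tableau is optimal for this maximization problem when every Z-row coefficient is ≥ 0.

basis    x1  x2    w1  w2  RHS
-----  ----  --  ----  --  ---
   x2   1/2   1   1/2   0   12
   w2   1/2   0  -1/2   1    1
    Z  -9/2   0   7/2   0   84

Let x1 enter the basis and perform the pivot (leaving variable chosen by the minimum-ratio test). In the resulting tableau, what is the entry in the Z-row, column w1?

Ratio test on column x1 — row 1: 12/(1/2) = 24; row 2: 1/(1/2) = 2. Minimum is 2 at row 2 (w2 leaves); pivot element 1/2.
Divide row 2 by 1/2; eliminate column x1 from the other rows.
Z-row update in column w1: 7/2 − (-9/2)·(-1) = -1.

-1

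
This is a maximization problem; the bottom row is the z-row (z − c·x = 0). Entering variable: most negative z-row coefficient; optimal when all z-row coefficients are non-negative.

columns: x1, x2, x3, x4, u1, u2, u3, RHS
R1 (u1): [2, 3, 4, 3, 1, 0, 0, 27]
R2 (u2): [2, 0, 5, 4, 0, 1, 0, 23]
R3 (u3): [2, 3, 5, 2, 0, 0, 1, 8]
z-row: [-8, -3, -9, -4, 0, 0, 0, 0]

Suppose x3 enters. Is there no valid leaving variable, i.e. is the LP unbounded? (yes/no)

no

Column x3 has positive entries in row(s) 1, 2, 3, so the ratio test bounds it — not unbounded.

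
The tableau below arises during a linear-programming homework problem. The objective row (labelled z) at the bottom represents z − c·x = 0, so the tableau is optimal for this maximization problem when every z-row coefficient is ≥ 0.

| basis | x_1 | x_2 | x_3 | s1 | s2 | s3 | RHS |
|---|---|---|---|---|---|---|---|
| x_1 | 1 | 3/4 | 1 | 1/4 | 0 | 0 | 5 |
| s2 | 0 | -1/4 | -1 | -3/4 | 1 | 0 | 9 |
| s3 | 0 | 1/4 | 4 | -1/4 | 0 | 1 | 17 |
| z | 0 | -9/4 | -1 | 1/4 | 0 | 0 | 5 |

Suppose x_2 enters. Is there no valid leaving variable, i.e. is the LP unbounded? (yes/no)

no

Column x_2 has positive entries in row(s) 1, 3, so the ratio test bounds it — not unbounded.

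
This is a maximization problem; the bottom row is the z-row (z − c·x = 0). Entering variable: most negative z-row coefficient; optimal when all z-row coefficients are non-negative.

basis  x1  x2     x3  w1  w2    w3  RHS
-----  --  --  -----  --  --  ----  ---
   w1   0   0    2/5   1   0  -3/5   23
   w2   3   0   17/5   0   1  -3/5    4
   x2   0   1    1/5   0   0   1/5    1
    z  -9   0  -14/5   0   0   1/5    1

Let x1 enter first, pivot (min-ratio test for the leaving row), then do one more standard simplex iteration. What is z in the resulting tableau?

Ratio test on column x1 — row 1: entry 0 ≤ 0; row 2: 4/3 = 4/3; row 3: entry 0 ≤ 0. Minimum is 4/3 at row 2 (w2 leaves); pivot element 3.
Pivot on row 2; the z-row RHS becomes 1 − (-9)·(4/3) = 13.
Next entering variable (most negative z-row entry -8/5): w3.
Ratio test on column w3 — row 1: entry -3/5 ≤ 0; row 2: entry -1/5 ≤ 0; row 3: 1/(1/5) = 5. Minimum is 5 at row 3 (x2 leaves); pivot element 1/5.
After the second pivot the z-row RHS is 13 − (-8/5)·5 = 21.

21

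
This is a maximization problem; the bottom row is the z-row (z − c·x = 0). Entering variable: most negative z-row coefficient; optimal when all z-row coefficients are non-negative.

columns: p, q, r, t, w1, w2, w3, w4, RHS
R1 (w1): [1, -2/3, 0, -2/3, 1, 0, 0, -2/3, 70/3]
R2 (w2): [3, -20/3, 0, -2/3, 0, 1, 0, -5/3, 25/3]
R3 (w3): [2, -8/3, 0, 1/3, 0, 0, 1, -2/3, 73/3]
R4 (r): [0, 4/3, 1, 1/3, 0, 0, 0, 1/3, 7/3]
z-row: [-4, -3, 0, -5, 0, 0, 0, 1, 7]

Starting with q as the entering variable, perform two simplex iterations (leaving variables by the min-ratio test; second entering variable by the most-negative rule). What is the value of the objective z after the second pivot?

42

Ratio test on column q — row 1: entry -2/3 ≤ 0; row 2: entry -20/3 ≤ 0; row 3: entry -8/3 ≤ 0; row 4: (7/3)/(4/3) = 7/4. Minimum is 7/4 at row 4 (r leaves); pivot element 4/3.
Pivot on row 4; the z-row RHS becomes 7 − (-3)·(7/4) = 49/4.
Next entering variable (most negative z-row entry -17/4): t.
Ratio test on column t — row 1: entry -1/2 ≤ 0; row 2: 20/1 = 20; row 3: 29/1 = 29; row 4: (7/4)/(1/4) = 7. Minimum is 7 at row 4 (q leaves); pivot element 1/4.
After the second pivot the z-row RHS is 49/4 − (-17/4)·7 = 42.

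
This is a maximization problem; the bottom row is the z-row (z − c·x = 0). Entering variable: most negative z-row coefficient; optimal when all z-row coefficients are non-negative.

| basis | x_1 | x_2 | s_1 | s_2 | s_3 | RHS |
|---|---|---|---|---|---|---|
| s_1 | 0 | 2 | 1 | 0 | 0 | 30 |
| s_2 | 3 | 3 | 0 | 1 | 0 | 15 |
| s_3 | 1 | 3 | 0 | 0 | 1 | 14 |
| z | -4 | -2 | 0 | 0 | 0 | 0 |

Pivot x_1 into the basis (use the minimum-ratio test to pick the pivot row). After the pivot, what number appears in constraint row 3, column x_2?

Ratio test on column x_1 — row 1: entry 0 ≤ 0; row 2: 15/3 = 5; row 3: 14/1 = 14. Minimum is 5 at row 2 (s_2 leaves); pivot element 3.
Divide row 2 by 3; eliminate column x_1 from the other rows.
Row 3 update in column x_2: 3 − 1·1 = 2.

2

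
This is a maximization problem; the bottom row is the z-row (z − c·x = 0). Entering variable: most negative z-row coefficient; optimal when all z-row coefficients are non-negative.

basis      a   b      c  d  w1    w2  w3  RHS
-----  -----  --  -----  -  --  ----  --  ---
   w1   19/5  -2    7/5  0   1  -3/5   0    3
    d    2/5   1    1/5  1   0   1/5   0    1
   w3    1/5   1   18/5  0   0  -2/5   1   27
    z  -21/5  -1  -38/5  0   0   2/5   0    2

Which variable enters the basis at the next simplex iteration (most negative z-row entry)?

Negative z-row entries: a: -21/5, b: -1, c: -38/5.
The most negative is -38/5 in column c, so c enters.

c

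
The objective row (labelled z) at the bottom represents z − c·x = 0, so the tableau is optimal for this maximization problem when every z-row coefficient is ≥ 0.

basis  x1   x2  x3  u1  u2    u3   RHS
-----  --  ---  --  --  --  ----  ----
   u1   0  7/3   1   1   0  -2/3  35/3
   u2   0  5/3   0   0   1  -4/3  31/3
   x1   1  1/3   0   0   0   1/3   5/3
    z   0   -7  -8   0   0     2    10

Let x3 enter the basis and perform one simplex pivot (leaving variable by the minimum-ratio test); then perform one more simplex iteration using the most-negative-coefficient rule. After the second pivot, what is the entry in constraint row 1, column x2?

3

Ratio test on column x3 — row 1: (35/3)/1 = 35/3; row 2: entry 0 ≤ 0; row 3: entry 0 ≤ 0. Minimum is 35/3 at row 1 (u1 leaves); pivot element 1.
Divide row 1 by 1; eliminate column x3 from the other rows.
Second iteration: most negative z-row entry is -10/3 in column u3, so u3 enters.
Ratio test on column u3 — row 1: entry -2/3 ≤ 0; row 2: entry -4/3 ≤ 0; row 3: (5/3)/(1/3) = 5. Minimum is 5 at row 3 (x1 leaves); pivot element 1/3.
Divide row 3 by 1/3; eliminate column u3 from the other rows.
After both pivots, the entry at constraint row 1, column x2 is 3.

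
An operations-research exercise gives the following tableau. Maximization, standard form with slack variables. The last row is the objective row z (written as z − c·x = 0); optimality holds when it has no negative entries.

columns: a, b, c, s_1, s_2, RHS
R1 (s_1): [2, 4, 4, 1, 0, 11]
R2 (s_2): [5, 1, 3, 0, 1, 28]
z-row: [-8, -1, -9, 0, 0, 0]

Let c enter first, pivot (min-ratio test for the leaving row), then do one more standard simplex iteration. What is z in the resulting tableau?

Ratio test on column c — row 1: 11/4 = 11/4; row 2: 28/3 = 28/3. Minimum is 11/4 at row 1 (s_1 leaves); pivot element 4.
Pivot on row 1; the z-row RHS becomes 0 − (-9)·(11/4) = 99/4.
Next entering variable (most negative z-row entry -7/2): a.
Ratio test on column a — row 1: (11/4)/(1/2) = 11/2; row 2: (79/4)/(7/2) = 79/14. Minimum is 11/2 at row 1 (c leaves); pivot element 1/2.
After the second pivot the z-row RHS is 99/4 − (-7/2)·(11/2) = 44.

44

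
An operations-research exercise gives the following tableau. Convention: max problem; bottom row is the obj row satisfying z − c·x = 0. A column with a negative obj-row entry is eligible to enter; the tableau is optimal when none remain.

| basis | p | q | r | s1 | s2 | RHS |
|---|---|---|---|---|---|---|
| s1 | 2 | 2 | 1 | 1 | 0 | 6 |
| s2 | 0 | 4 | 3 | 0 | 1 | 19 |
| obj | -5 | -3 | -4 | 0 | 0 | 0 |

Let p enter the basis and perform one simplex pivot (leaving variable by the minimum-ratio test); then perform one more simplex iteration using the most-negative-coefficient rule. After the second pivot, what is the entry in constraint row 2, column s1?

-3

Ratio test on column p — row 1: 6/2 = 3; row 2: entry 0 ≤ 0. Minimum is 3 at row 1 (s1 leaves); pivot element 2.
Divide row 1 by 2; eliminate column p from the other rows.
Second iteration: most negative obj-row entry is -3/2 in column r, so r enters.
Ratio test on column r — row 1: 3/(1/2) = 6; row 2: 19/3 = 19/3. Minimum is 6 at row 1 (p leaves); pivot element 1/2.
Divide row 1 by 1/2; eliminate column r from the other rows.
After both pivots, the entry at constraint row 2, column s1 is -3.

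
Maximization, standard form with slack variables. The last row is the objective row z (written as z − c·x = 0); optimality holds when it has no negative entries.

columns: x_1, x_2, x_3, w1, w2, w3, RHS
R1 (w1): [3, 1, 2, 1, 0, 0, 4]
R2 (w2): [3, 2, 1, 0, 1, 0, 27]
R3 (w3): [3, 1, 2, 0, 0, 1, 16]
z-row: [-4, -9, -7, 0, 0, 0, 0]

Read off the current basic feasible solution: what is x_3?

x_3 is not in the basis, so in the current basic feasible solution x_3 = 0.

0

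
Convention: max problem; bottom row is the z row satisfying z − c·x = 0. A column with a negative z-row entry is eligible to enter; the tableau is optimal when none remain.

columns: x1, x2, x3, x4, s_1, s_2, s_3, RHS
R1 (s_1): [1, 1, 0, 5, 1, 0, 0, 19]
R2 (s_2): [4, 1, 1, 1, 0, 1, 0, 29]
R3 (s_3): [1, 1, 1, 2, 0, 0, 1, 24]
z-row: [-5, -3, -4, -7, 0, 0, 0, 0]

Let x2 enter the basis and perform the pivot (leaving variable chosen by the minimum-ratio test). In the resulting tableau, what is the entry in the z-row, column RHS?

57

Ratio test on column x2 — row 1: 19/1 = 19; row 2: 29/1 = 29; row 3: 24/1 = 24. Minimum is 19 at row 1 (s_1 leaves); pivot element 1.
Divide row 1 by 1; eliminate column x2 from the other rows.
z-row update in column RHS: 0 − (-3)·19 = 57.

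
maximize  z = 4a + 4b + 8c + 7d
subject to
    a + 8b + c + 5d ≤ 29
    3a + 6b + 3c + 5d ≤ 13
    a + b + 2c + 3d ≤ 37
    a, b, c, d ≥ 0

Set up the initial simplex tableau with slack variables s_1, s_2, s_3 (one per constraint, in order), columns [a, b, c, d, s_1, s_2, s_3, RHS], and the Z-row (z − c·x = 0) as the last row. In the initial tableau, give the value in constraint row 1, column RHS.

29

The RHS of constraint 1 is b_1 = 29.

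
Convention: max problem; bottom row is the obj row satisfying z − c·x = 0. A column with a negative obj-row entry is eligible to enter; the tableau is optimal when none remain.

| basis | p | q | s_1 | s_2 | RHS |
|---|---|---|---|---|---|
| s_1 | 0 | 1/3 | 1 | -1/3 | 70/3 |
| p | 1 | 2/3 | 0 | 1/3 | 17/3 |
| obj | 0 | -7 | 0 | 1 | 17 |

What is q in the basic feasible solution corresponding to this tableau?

q is not in the basis, so in the current basic feasible solution q = 0.

0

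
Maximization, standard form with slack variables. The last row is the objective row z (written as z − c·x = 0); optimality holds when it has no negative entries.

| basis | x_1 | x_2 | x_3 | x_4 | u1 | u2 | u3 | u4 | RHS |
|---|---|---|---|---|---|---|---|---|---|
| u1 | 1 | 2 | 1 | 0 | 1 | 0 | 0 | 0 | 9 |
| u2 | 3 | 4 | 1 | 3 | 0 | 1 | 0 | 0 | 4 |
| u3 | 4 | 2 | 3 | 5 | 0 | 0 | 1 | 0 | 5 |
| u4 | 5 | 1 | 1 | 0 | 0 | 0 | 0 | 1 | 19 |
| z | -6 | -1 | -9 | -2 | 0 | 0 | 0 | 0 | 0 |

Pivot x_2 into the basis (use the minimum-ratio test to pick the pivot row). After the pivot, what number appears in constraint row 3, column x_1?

Ratio test on column x_2 — row 1: 9/2 = 9/2; row 2: 4/4 = 1; row 3: 5/2 = 5/2; row 4: 19/1 = 19. Minimum is 1 at row 2 (u2 leaves); pivot element 4.
Divide row 2 by 4; eliminate column x_2 from the other rows.
Row 3 update in column x_1: 4 − 2·(3/4) = 5/2.

5/2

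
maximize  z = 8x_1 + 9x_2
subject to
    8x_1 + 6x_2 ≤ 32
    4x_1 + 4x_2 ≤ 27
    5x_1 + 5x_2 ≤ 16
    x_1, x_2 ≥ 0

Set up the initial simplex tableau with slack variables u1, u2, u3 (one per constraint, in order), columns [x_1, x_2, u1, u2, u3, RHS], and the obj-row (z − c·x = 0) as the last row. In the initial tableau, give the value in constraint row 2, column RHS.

27

The RHS of constraint 2 is b_2 = 27.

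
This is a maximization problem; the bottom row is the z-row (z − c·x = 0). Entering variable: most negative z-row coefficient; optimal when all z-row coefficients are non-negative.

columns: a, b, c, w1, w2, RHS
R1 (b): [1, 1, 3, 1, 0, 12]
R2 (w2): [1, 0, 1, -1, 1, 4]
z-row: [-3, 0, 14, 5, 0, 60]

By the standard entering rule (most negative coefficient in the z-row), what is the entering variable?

Negative z-row entries: a: -3.
The most negative is -3 in column a, so a enters.

a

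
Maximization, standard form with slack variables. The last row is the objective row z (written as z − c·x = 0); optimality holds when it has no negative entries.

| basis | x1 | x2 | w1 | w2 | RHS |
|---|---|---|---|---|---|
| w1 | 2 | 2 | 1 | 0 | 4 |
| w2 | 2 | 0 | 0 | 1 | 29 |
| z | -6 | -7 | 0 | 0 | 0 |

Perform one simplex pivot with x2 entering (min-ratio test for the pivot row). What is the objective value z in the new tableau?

Ratio test on column x2 — row 1: 4/2 = 2; row 2: entry 0 ≤ 0. Minimum is 2 at row 1 (w1 leaves); pivot element 2.
Pivot on row 1; the z-row RHS becomes 0 − (-7)·2 = 14.

14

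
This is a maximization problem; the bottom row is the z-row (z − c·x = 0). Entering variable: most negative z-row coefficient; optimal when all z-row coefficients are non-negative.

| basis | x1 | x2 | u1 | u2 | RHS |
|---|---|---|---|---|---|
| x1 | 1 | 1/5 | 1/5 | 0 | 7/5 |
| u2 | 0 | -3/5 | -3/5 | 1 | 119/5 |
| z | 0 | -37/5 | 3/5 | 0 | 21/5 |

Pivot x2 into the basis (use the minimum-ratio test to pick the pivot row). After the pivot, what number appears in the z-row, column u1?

Ratio test on column x2 — row 1: (7/5)/(1/5) = 7; row 2: entry -3/5 ≤ 0. Minimum is 7 at row 1 (x1 leaves); pivot element 1/5.
Divide row 1 by 1/5; eliminate column x2 from the other rows.
z-row update in column u1: 3/5 − (-37/5)·1 = 8.

8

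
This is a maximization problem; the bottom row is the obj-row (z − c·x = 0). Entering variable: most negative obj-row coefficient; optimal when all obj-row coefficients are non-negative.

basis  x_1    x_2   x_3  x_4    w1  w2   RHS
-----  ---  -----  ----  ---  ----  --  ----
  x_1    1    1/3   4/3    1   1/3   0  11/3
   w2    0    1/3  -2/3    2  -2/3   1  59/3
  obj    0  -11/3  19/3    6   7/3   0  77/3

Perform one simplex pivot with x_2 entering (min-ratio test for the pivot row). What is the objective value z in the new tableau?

Ratio test on column x_2 — row 1: (11/3)/(1/3) = 11; row 2: (59/3)/(1/3) = 59. Minimum is 11 at row 1 (x_1 leaves); pivot element 1/3.
Pivot on row 1; the obj-row RHS becomes 77/3 − (-11/3)·11 = 66.

66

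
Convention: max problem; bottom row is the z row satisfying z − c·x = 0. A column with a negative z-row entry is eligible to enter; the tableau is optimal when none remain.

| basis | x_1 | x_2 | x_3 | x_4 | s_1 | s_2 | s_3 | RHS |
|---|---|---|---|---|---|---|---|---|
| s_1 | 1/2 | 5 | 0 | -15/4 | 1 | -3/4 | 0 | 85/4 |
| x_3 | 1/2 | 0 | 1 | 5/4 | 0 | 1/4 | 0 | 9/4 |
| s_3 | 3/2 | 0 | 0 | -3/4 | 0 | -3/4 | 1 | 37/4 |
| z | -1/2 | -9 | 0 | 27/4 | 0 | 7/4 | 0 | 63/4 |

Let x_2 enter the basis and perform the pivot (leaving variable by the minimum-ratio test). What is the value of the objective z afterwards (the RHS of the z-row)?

54

Ratio test on column x_2 — row 1: (85/4)/5 = 17/4; row 2: entry 0 ≤ 0; row 3: entry 0 ≤ 0. Minimum is 17/4 at row 1 (s_1 leaves); pivot element 5.
Pivot on row 1; the z-row RHS becomes 63/4 − (-9)·(17/4) = 54.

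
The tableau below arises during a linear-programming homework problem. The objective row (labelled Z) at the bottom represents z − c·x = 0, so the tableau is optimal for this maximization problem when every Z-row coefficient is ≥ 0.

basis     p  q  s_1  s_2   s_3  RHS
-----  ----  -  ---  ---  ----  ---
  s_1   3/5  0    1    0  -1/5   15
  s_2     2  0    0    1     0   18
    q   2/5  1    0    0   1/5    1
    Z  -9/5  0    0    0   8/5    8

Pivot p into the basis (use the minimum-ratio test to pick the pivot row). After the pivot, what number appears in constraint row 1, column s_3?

Ratio test on column p — row 1: 15/(3/5) = 25; row 2: 18/2 = 9; row 3: 1/(2/5) = 5/2. Minimum is 5/2 at row 3 (q leaves); pivot element 2/5.
Divide row 3 by 2/5; eliminate column p from the other rows.
Row 1 update in column s_3: -1/5 − (3/5)·(1/2) = -1/2.

-1/2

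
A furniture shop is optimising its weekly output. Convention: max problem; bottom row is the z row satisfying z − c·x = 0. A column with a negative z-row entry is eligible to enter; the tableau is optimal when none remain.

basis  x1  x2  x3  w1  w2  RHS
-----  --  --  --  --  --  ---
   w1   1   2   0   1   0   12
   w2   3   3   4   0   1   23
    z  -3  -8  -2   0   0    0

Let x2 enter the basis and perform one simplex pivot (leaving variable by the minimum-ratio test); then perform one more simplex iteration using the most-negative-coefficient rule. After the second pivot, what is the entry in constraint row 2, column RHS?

Ratio test on column x2 — row 1: 12/2 = 6; row 2: 23/3 = 23/3. Minimum is 6 at row 1 (w1 leaves); pivot element 2.
Divide row 1 by 2; eliminate column x2 from the other rows.
Second iteration: most negative z-row entry is -2 in column x3, so x3 enters.
Ratio test on column x3 — row 1: entry 0 ≤ 0; row 2: 5/4 = 5/4. Minimum is 5/4 at row 2 (w2 leaves); pivot element 4.
Divide row 2 by 4; eliminate column x3 from the other rows.
After both pivots, the entry at constraint row 2, column RHS is 5/4.

5/4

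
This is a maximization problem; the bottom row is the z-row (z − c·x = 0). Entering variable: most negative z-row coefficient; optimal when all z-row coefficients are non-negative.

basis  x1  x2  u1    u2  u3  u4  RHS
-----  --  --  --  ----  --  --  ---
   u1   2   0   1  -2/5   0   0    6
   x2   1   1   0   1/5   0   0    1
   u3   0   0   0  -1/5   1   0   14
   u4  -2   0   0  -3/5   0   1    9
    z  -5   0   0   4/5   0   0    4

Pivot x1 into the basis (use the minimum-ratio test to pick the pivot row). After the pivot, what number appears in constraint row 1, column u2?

-4/5

Ratio test on column x1 — row 1: 6/2 = 3; row 2: 1/1 = 1; row 3: entry 0 ≤ 0; row 4: entry -2 ≤ 0. Minimum is 1 at row 2 (x2 leaves); pivot element 1.
Divide row 2 by 1; eliminate column x1 from the other rows.
Row 1 update in column u2: -2/5 − 2·(1/5) = -4/5.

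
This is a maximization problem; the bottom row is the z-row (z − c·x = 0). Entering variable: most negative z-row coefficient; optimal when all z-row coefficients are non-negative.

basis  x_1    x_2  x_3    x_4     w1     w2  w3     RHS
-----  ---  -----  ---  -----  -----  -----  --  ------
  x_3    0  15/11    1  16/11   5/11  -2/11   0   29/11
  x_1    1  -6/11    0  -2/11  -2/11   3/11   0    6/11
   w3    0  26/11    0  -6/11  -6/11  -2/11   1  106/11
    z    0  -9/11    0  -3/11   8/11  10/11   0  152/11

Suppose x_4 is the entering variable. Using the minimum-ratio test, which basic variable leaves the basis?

Column x_4 entries and ratios — x_3: (29/11)/(16/11) = 29/16; x_1: -2/11 ≤ 0, skip; w3: -6/11 ≤ 0, skip.
Smallest ratio is 29/16 in the row of x_3, so x_3 leaves.

x_3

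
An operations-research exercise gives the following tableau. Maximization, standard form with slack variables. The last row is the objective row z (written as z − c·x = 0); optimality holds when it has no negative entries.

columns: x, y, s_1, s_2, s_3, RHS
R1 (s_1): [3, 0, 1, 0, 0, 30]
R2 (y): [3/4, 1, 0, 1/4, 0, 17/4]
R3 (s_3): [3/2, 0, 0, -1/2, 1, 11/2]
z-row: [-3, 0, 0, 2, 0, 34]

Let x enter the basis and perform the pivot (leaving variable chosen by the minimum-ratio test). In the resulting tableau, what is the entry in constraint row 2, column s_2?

Ratio test on column x — row 1: 30/3 = 10; row 2: (17/4)/(3/4) = 17/3; row 3: (11/2)/(3/2) = 11/3. Minimum is 11/3 at row 3 (s_3 leaves); pivot element 3/2.
Divide row 3 by 3/2; eliminate column x from the other rows.
Row 2 update in column s_2: 1/4 − (3/4)·(-1/3) = 1/2.

1/2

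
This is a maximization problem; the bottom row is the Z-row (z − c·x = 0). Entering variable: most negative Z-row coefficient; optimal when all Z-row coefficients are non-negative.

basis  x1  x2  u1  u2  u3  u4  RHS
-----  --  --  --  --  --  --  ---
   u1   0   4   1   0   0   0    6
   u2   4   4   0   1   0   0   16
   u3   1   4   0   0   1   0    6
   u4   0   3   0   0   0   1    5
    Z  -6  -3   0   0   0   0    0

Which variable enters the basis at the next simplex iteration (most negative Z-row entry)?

x1

Negative Z-row entries: x1: -6, x2: -3.
The most negative is -6 in column x1, so x1 enters.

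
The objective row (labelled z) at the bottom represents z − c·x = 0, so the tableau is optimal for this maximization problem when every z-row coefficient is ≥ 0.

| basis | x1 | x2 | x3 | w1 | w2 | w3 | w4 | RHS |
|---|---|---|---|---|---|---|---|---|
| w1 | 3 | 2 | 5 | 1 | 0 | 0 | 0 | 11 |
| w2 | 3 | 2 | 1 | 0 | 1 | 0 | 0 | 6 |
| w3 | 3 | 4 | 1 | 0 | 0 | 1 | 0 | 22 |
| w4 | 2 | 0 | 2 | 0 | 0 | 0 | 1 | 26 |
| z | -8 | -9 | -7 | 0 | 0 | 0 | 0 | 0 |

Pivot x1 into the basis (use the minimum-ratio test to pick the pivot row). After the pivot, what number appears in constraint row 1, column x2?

0

Ratio test on column x1 — row 1: 11/3 = 11/3; row 2: 6/3 = 2; row 3: 22/3 = 22/3; row 4: 26/2 = 13. Minimum is 2 at row 2 (w2 leaves); pivot element 3.
Divide row 2 by 3; eliminate column x1 from the other rows.
Row 1 update in column x2: 2 − 3·(2/3) = 0.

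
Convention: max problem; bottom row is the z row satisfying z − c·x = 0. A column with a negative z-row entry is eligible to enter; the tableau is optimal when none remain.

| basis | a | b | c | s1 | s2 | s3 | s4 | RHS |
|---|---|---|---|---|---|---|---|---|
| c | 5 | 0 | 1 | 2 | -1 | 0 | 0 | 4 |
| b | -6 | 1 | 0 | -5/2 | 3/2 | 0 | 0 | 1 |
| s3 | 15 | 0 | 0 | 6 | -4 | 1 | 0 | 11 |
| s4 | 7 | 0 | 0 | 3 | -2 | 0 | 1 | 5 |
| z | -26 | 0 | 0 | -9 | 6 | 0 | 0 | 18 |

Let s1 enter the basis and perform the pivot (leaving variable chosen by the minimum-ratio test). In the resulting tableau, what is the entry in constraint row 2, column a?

-1/6

Ratio test on column s1 — row 1: 4/2 = 2; row 2: entry -5/2 ≤ 0; row 3: 11/6 = 11/6; row 4: 5/3 = 5/3. Minimum is 5/3 at row 4 (s4 leaves); pivot element 3.
Divide row 4 by 3; eliminate column s1 from the other rows.
Row 2 update in column a: -6 − (-5/2)·(7/3) = -1/6.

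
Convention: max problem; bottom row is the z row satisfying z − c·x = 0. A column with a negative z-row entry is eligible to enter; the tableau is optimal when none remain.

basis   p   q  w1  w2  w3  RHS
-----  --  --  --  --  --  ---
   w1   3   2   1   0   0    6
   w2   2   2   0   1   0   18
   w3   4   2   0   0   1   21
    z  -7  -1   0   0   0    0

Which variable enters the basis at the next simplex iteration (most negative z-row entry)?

Negative z-row entries: p: -7, q: -1.
The most negative is -7 in column p, so p enters.

p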